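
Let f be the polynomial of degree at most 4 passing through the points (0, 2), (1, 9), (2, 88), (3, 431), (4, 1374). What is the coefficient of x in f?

Write f(x) = ax^4 + bx^3 + cx^2 + dx + e. Substituting each data point gives a linear system:
  e = 2
  a + b + c + d + e = 9
  16a + 8b + 4c + 2d + e = 88
  81a + 27b + 9c + 3d + e = 431
  256a + 64b + 16c + 4d + e = 1374
Solving the system yields a = 6, b = -4, c = 6, d = -1, e = 2.
So f(x) = 6x^4 - 4x^3 + 6x^2 - x + 2.
The coefficient of x is -1.

-1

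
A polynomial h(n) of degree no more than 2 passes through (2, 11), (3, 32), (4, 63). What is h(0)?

-1

Forward differences of the values at n = 2, 3, 4:
  h  : 11  32  63
  Δ  : 21  31
  Δ^2: 10
The second differences are constant, confirming degree 2.
Interpolating (Newton forward form) and evaluating at n = 0 gives h(0) = -1.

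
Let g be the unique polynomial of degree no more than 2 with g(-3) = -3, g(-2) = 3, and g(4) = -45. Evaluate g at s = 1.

-3

Write g(s) = as^2 + bs + c. Substituting each data point gives a linear system:
  9a - 3b + c = -3
  4a - 2b + c = 3
  16a + 4b + c = -45
Solving the system yields a = -2, b = -4, c = 3.
So g(s) = -2s² - 4s + 3.
Then g(1) = -3.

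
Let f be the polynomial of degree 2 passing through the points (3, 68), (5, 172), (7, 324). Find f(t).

Write f(t) = at^2 + bt + c. Substituting each data point gives a linear system:
  9a + 3b + c = 68
  25a + 5b + c = 172
  49a + 7b + c = 324
Solving the system yields a = 6, b = 4, c = 2.
So f(t) = 6t^2 + 4t + 2.
Check: f(3) = 68. ✓

f(t) = 6t^2 + 4t + 2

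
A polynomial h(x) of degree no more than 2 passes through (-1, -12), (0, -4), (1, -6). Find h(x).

Using the Lagrange interpolation formula with nodes -1, 0, 1:
  L_0(x) = x(x - 1) / 2
  L_1(x) = (x + 1)(x - 1) / -1
  L_2(x) = (x + 1)x / 2
Then h(x) = -12·L_0(x) - 4·L_1(x) - 6·L_2(x).
Expanding and collecting terms gives h(x) = -5x² + 3x - 4.
Check: h(0) = -4. ✓

h(x) = -5x^2 + 3x - 4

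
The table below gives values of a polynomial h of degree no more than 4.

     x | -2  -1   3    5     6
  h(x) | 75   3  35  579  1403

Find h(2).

3

Using the Lagrange interpolation formula with nodes -2, -1, 3, 5, 6:
  L_0(x) = (x + 1)(x - 3)(x - 5)(x - 6) / 280
  L_1(x) = (x + 2)(x - 3)(x - 5)(x - 6) / -168
  L_2(x) = (x + 2)(x + 1)(x - 5)(x - 6) / 120
  L_3(x) = (x + 2)(x + 1)(x - 3)(x - 6) / -84
  L_4(x) = (x + 2)(x + 1)(x - 3)(x - 5) / 168
Then h(x) = 75·L_0(x) + 3·L_1(x) + 35·L_2(x) + 579·L_3(x) + 1403·L_4(x).
Expanding and collecting terms gives h(x) = 2x^4 - 6x^3 + 2x^2 + 6x - 1.
Evaluating at x = 2: h(2) = 3.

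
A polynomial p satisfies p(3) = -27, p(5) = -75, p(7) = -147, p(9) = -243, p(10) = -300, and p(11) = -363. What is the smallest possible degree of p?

2

Divided differences on the nodes 3, 5, 7, 9, 10, 11:
  order 0: -27  -75  -147  -243  -300  -363
  order 1: -24  -36  -48  -57  -63
  order 2: -3  -3  -3  -3
  order 3: 0  0  0
  order 4: 0  0
  order 5: 0
The order-2 divided differences are all -3 (nonzero) and every higher order vanishes, so the data lies on a polynomial of degree exactly 2.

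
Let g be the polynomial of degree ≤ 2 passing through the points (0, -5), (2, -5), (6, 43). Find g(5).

25

Write g(n) = an^2 + bn + c. Substituting each data point gives a linear system:
  c = -5
  4a + 2b + c = -5
  36a + 6b + c = 43
Solving the system yields a = 2, b = -4, c = -5.
So g(n) = 2n^2 - 4n - 5.
Then g(5) = 25.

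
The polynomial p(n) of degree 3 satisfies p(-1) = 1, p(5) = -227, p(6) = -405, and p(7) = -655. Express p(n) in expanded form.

p(n) = -2n^3 + 4n + 3

Using the Lagrange interpolation formula with nodes -1, 5, 6, 7:
  L_0(n) = (n - 5)(n - 6)(n - 7) / -336
  L_1(n) = (n + 1)(n - 6)(n - 7) / 12
  L_2(n) = (n + 1)(n - 5)(n - 7) / -7
  L_3(n) = (n + 1)(n - 5)(n - 6) / 16
Then p(n) = 1·L_0(n) - 227·L_1(n) - 405·L_2(n) - 655·L_3(n).
Expanding and collecting terms gives p(n) = -2n^3 + 4n + 3.
Check: p(7) = -655. ✓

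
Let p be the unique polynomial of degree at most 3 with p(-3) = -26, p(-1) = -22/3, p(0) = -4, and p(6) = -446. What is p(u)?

p(u) = -u^3 - 6u^2 - (5/3)u - 4

Write p(u) = au^3 + bu^2 + cu + d. Substituting each data point gives a linear system:
  -27a + 9b - 3c + d = -26
  -a + b - c + d = -22/3
  d = -4
  216a + 36b + 6c + d = -446
Solving the system yields a = -1, b = -6, c = -5/3, d = -4.
So p(u) = -u³ - 6u² - (5/3)u - 4.
Check: p(6) = -446. ✓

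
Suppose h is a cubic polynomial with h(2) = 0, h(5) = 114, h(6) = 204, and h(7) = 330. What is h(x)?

h(x) = x^3 - x - 6

Using the Lagrange interpolation formula with nodes 2, 5, 6, 7:
  L_0(x) = (x - 5)(x - 6)(x - 7) / -60
  L_1(x) = (x - 2)(x - 6)(x - 7) / 6
  L_2(x) = (x - 2)(x - 5)(x - 7) / -4
  L_3(x) = (x - 2)(x - 5)(x - 6) / 10
Then h(x) = 0·L_0(x) + 114·L_1(x) + 204·L_2(x) + 330·L_3(x).
Expanding and collecting terms gives h(x) = x^3 - x - 6.
Check: h(6) = 204. ✓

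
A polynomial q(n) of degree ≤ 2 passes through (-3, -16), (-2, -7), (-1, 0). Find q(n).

Write q(n) = an^2 + bn + c. Substituting each data point gives a linear system:
  9a - 3b + c = -16
  4a - 2b + c = -7
  a - b + c = 0
Solving the system yields a = -1, b = 4, c = 5.
So q(n) = -n^2 + 4n + 5.
Check: q(-1) = 0. ✓

q(n) = -n^2 + 4n + 5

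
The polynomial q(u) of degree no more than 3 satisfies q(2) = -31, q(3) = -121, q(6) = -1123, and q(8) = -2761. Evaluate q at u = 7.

Using the Lagrange interpolation formula with nodes 2, 3, 6, 8:
  L_0(u) = (u - 3)(u - 6)(u - 8) / -24
  L_1(u) = (u - 2)(u - 6)(u - 8) / 15
  L_2(u) = (u - 2)(u - 3)(u - 8) / -24
  L_3(u) = (u - 2)(u - 3)(u - 6) / 60
Then q(u) = -31·L_0(u) - 121·L_1(u) - 1123·L_2(u) - 2761·L_3(u).
Expanding and collecting terms gives q(u) = -6u³ + 5u² - u - 1.
Evaluating at u = 7: q(7) = -1821.

-1821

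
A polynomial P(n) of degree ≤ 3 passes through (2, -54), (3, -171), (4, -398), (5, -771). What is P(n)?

P(n) = -6n^3 - n^2 + 2n - 6

Write P(n) = an^3 + bn^2 + cn + d. Substituting each data point gives a linear system:
  8a + 4b + 2c + d = -54
  27a + 9b + 3c + d = -171
  64a + 16b + 4c + d = -398
  125a + 25b + 5c + d = -771
Solving the system yields a = -6, b = -1, c = 2, d = -6.
So P(n) = -6n³ - n² + 2n - 6.
Check: P(4) = -398. ✓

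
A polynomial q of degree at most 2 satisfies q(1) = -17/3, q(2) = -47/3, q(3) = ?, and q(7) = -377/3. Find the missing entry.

The 3 known points determine the degree-2 polynomial uniquely.
Write q(s) = as^2 + bs + c. Substituting each data point gives a linear system:
  a + b + c = -17/3
  4a + 2b + c = -47/3
  49a + 7b + c = -377/3
Solving the system yields a = -2, b = -4, c = 1/3.
So q(s) = -2s^2 - 4s + 1/3.
Then q(3) = -89/3.

-89/3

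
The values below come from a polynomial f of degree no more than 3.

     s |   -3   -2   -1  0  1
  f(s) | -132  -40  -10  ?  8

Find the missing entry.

The 4 known points determine the degree-3 polynomial uniquely.
Write f(s) = as^3 + bs^2 + cs + d. Substituting each data point gives a linear system:
  -27a + 9b - 3c + d = -132
  -8a + 4b - 2c + d = -40
  -a + b - c + d = -10
  a + b + c + d = 8
Solving the system yields a = 6, b = 5, c = 3, d = -6.
So f(s) = 6s³ + 5s² + 3s - 6.
Then f(0) = -6.

-6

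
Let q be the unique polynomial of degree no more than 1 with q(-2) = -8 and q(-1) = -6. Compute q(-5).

Using the Lagrange interpolation formula with nodes -2, -1:
  L_0(t) = (t + 1) / -1
  L_1(t) = (t + 2) / 1
Then q(t) = -8·L_0(t) - 6·L_1(t).
Expanding and collecting terms gives q(t) = 2t - 4.
Evaluating at t = -5: q(-5) = -14.

-14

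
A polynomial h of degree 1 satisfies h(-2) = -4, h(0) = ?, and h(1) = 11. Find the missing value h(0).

6

The 2 known points determine the degree-1 polynomial uniquely.
Write h(s) = as + b. Substituting each data point gives a linear system:
  -2a + b = -4
  a + b = 11
Solving the system yields a = 5, b = 6.
So h(s) = 5s + 6.
Then h(0) = 6.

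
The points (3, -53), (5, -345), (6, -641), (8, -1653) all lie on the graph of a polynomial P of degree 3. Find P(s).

P(s) = -4s^3 + 6s^2 + 2s - 5

Write P(s) = as^3 + bs^2 + cs + d. Substituting each data point gives a linear system:
  27a + 9b + 3c + d = -53
  125a + 25b + 5c + d = -345
  216a + 36b + 6c + d = -641
  512a + 64b + 8c + d = -1653
Solving the system yields a = -4, b = 6, c = 2, d = -5.
So P(s) = -4s^3 + 6s^2 + 2s - 5.
Check: P(6) = -641. ✓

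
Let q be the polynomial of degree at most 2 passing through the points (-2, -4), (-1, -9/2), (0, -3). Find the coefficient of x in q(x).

5/2

Write q(x) = ax^2 + bx + c. Substituting each data point gives a linear system:
  4a - 2b + c = -4
  a - b + c = -9/2
  c = -3
Solving the system yields a = 1, b = 5/2, c = -3.
So q(x) = x^2 + (5/2)x - 3.
The coefficient of x is 5/2.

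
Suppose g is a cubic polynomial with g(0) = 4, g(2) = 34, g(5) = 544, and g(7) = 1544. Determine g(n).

Using the Lagrange interpolation formula with nodes 0, 2, 5, 7:
  L_0(n) = (n - 2)(n - 5)(n - 7) / -70
  L_1(n) = n(n - 5)(n - 7) / 30
  L_2(n) = n(n - 2)(n - 7) / -30
  L_3(n) = n(n - 2)(n - 5) / 70
Then g(n) = 4·L_0(n) + 34·L_1(n) + 544·L_2(n) + 1544·L_3(n).
Expanding and collecting terms gives g(n) = 5n^3 - 4n^2 + 3n + 4.
Check: g(0) = 4. ✓

g(n) = 5n^3 - 4n^2 + 3n + 4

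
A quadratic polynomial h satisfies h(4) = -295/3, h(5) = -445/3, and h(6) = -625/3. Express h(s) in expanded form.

Write h(s) = as^2 + bs + c. Substituting each data point gives a linear system:
  16a + 4b + c = -295/3
  25a + 5b + c = -445/3
  36a + 6b + c = -625/3
Solving the system yields a = -5, b = -5, c = 5/3.
So h(s) = -5s^2 - 5s + 5/3.
Check: h(6) = -625/3. ✓

h(s) = -5s^2 - 5s + 5/3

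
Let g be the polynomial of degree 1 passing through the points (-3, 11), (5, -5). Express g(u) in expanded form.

Write g(u) = au + b. Substituting each data point gives a linear system:
  -3a + b = 11
  5a + b = -5
Solving the system yields a = -2, b = 5.
So g(u) = -2u + 5.
Check: g(-3) = 11. ✓

g(u) = -2u + 5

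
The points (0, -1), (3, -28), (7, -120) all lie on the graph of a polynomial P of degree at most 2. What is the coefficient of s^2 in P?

Write P(s) = as^2 + bs + c. Substituting each data point gives a linear system:
  c = -1
  9a + 3b + c = -28
  49a + 7b + c = -120
Solving the system yields a = -2, b = -3, c = -1.
So P(s) = -2s^2 - 3s - 1.
The leading coefficient is -2.

-2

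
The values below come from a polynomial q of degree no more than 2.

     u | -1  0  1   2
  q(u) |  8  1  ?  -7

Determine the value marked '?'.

The 3 known points determine the degree-2 polynomial uniquely.
Write q(u) = au^2 + bu + c. Substituting each data point gives a linear system:
  a - b + c = 8
  c = 1
  4a + 2b + c = -7
Solving the system yields a = 1, b = -6, c = 1.
So q(u) = u² - 6u + 1.
Then q(1) = -4.

-4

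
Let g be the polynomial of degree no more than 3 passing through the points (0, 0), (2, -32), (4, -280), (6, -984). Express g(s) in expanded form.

Write g(s) = as^3 + bs^2 + cs + d. Substituting each data point gives a linear system:
  d = 0
  8a + 4b + 2c + d = -32
  64a + 16b + 4c + d = -280
  216a + 36b + 6c + d = -984
Solving the system yields a = -5, b = 3, c = -2, d = 0.
So g(s) = -5s^3 + 3s^2 - 2s.
Check: g(6) = -984. ✓

g(s) = -5s^3 + 3s^2 - 2s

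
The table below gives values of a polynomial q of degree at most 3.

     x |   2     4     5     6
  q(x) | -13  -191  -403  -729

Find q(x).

Using the Lagrange interpolation formula with nodes 2, 4, 5, 6:
  L_0(x) = (x - 4)(x - 5)(x - 6) / -24
  L_1(x) = (x - 2)(x - 5)(x - 6) / 4
  L_2(x) = (x - 2)(x - 4)(x - 6) / -3
  L_3(x) = (x - 2)(x - 4)(x - 5) / 8
Then q(x) = -13·L_0(x) - 191·L_1(x) - 403·L_2(x) - 729·L_3(x).
Expanding and collecting terms gives q(x) = -4x³ + 3x² + 5x - 3.
Check: q(2) = -13. ✓

q(x) = -4x^3 + 3x^2 + 5x - 3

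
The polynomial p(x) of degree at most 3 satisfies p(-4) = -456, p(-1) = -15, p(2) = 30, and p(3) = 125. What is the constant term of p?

-4

Write p(x) = ax^3 + bx^2 + cx + d. Substituting each data point gives a linear system:
  -64a + 16b - 4c + d = -456
  -a + b - c + d = -15
  8a + 4b + 2c + d = 30
  27a + 9b + 3c + d = 125
Solving the system yields a = 6, b = -4, c = 1, d = -4.
So p(x) = 6x³ - 4x² + x - 4.
The constant term is -4.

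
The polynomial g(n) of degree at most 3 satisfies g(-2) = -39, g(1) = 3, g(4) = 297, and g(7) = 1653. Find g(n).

g(n) = 5n^3 - n^2 - 2n + 1

Using the Lagrange interpolation formula with nodes -2, 1, 4, 7:
  L_0(n) = (n - 1)(n - 4)(n - 7) / -162
  L_1(n) = (n + 2)(n - 4)(n - 7) / 54
  L_2(n) = (n + 2)(n - 1)(n - 7) / -54
  L_3(n) = (n + 2)(n - 1)(n - 4) / 162
Then g(n) = -39·L_0(n) + 3·L_1(n) + 297·L_2(n) + 1653·L_3(n).
Expanding and collecting terms gives g(n) = 5n^3 - n^2 - 2n + 1.
Check: g(7) = 1653. ✓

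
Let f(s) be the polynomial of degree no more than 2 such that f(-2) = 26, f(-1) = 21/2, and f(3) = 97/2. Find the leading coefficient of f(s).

Write f(s) = as^2 + bs + c. Substituting each data point gives a linear system:
  4a - 2b + c = 26
  a - b + c = 21/2
  9a + 3b + c = 97/2
Solving the system yields a = 5, b = -1/2, c = 5.
So f(s) = 5s^2 - (1/2)s + 5.
The leading coefficient is 5.

5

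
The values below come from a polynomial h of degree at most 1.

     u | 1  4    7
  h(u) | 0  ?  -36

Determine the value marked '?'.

The 2 known points determine the degree-1 polynomial uniquely.
Write h(u) = au + b. Substituting each data point gives a linear system:
  a + b = 0
  7a + b = -36
Solving the system yields a = -6, b = 6.
So h(u) = -6u + 6.
Then h(4) = -18.

-18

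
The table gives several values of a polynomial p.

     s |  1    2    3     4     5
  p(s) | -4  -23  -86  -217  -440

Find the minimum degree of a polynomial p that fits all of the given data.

Forward differences of the values at s = 1, 2, 3, 4, 5:
  p  : -4  -23  -86  -217  -440
  Δ  : -19  -63  -131  -223
  Δ^2: -44  -68  -92
  Δ^3: -24  -24
  Δ^4: 0
The third differences are constant (-24) and nonzero, while all higher differences vanish, so the minimal degree is 3.

3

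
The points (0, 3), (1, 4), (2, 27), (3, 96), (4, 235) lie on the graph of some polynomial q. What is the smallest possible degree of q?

Forward differences of the values at x = 0, 1, 2, 3, 4:
  q  : 3  4  27  96  235
  Δ  : 1  23  69  139
  Δ^2: 22  46  70
  Δ^3: 24  24
  Δ^4: 0
The third differences are constant (24) and nonzero, while all higher differences vanish, so the minimal degree is 3.

3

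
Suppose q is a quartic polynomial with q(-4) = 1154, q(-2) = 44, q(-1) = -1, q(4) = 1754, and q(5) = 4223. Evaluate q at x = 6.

Write q(x) = ax^4 + bx^3 + cx^2 + dx + e. Substituting each data point gives a linear system:
  256a - 64b + 16c - 4d + e = 1154
  16a - 8b + 4c - 2d + e = 44
  a - b + c - d + e = -1
  256a + 64b + 16c + 4d + e = 1754
  625a + 125b + 25c + 5d + e = 4223
Solving the system yields a = 6, b = 5, c = -5, d = -5, e = -2.
So q(x) = 6x^4 + 5x^3 - 5x^2 - 5x - 2.
Then q(6) = 8644.

8644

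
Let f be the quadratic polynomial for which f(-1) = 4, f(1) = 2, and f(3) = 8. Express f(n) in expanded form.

Using the Lagrange interpolation formula with nodes -1, 1, 3:
  L_0(n) = (n - 1)(n - 3) / 8
  L_1(n) = (n + 1)(n - 3) / -4
  L_2(n) = (n + 1)(n - 1) / 8
Then f(n) = 4·L_0(n) + 2·L_1(n) + 8·L_2(n).
Expanding and collecting terms gives f(n) = n^2 - n + 2.
Check: f(3) = 8. ✓

f(n) = n^2 - n + 2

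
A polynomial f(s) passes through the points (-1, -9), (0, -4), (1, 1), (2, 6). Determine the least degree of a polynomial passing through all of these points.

1

Forward differences of the values at s = -1, 0, 1, 2:
  f  : -9  -4  1  6
  Δ  : 5  5  5
  Δ^2: 0  0
  Δ^3: 0
The first differences are constant (5) and nonzero, while all higher differences vanish, so the minimal degree is 1.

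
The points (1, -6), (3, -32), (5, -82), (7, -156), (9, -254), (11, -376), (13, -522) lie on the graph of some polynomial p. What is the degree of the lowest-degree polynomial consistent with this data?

Forward differences of the values at x = 1, 3, 5, 7, 9, 11, 13:
  p  : -6  -32  -82  -156  -254  -376  -522
  Δ  : -26  -50  -74  -98  -122  -146
  Δ^2: -24  -24  -24  -24  -24
  Δ^3: 0  0  0  0
  Δ^4: 0  0  0
  Δ^5: 0  0
  Δ^6: 0
The second differences are constant (-24) and nonzero, while all higher differences vanish, so the minimal degree is 2.

2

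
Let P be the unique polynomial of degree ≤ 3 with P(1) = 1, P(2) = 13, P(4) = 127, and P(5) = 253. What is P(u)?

P(u) = 2u^3 + u^2 - 5u + 3

Write P(u) = au^3 + bu^2 + cu + d. Substituting each data point gives a linear system:
  a + b + c + d = 1
  8a + 4b + 2c + d = 13
  64a + 16b + 4c + d = 127
  125a + 25b + 5c + d = 253
Solving the system yields a = 2, b = 1, c = -5, d = 3.
So P(u) = 2u^3 + u^2 - 5u + 3.
Check: P(5) = 253. ✓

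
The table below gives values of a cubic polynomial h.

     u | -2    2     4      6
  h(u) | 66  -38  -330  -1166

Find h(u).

h(u) = -6u^3 + 4u^2 - 2u - 2

Write h(u) = au^3 + bu^2 + cu + d. Substituting each data point gives a linear system:
  -8a + 4b - 2c + d = 66
  8a + 4b + 2c + d = -38
  64a + 16b + 4c + d = -330
  216a + 36b + 6c + d = -1166
Solving the system yields a = -6, b = 4, c = -2, d = -2.
So h(u) = -6u^3 + 4u^2 - 2u - 2.
Check: h(6) = -1166. ✓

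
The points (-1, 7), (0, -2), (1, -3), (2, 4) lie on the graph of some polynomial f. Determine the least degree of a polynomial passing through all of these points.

Forward differences of the values at t = -1, 0, 1, 2:
  f  : 7  -2  -3  4
  Δ  : -9  -1  7
  Δ^2: 8  8
  Δ^3: 0
The second differences are constant (8) and nonzero, while all higher differences vanish, so the minimal degree is 2.

2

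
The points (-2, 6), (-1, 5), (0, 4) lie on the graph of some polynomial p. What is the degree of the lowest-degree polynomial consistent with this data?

1

Forward differences of the values at n = -2, -1, 0:
  p  : 6  5  4
  Δ  : -1  -1
  Δ^2: 0
The first differences are constant (-1) and nonzero, while all higher differences vanish, so the minimal degree is 1.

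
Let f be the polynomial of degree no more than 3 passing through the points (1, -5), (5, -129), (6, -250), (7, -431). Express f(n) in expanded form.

f(n) = -2n^3 + 6n^2 - 5n - 4

Write f(n) = an^3 + bn^2 + cn + d. Substituting each data point gives a linear system:
  a + b + c + d = -5
  125a + 25b + 5c + d = -129
  216a + 36b + 6c + d = -250
  343a + 49b + 7c + d = -431
Solving the system yields a = -2, b = 6, c = -5, d = -4.
So f(n) = -2n^3 + 6n^2 - 5n - 4.
Check: f(6) = -250. ✓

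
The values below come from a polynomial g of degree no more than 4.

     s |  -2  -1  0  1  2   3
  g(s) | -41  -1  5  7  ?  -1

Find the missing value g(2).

The 5 known points determine the degree-4 polynomial uniquely.
Write g(s) = as^4 + bs^3 + cs^2 + ds + e. Substituting each data point gives a linear system:
  16a - 8b + 4c - 2d + e = -41
  a - b + c - d + e = -1
  e = 5
  a + b + c + d + e = 7
  81a + 27b + 9c + 3d + e = -1
Solving the system yields a = -1, b = 3, c = -1, d = 1, e = 5.
So g(s) = -s^4 + 3s^3 - s^2 + s + 5.
Then g(2) = 11.

11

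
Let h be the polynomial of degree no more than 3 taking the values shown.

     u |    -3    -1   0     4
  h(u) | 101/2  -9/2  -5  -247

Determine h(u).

Write h(u) = au^3 + bu^2 + cu + d. Substituting each data point gives a linear system:
  -27a + 9b - 3c + d = 101/2
  -a + b - c + d = -9/2
  d = -5
  64a + 16b + 4c + d = -247
Solving the system yields a = -3, b = -3, c = -1/2, d = -5.
So h(u) = -3u^3 - 3u^2 - (1/2)u - 5.
Check: h(-1) = -9/2. ✓

h(u) = -3u^3 - 3u^2 - (1/2)u - 5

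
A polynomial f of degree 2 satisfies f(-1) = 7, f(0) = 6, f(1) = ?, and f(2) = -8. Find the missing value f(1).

On equispaced nodes a degree-2 polynomial has vanishing third forward difference, so
  - f(-1) + 3·f(0) - 3·f(1) + f(2) = 0.
Substituting the known values and solving for f(1):
  -3·f(1) = -3
  f(1) = 1.

1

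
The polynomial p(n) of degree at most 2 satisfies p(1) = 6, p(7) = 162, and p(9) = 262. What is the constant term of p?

1

Write p(n) = an^2 + bn + c. Substituting each data point gives a linear system:
  a + b + c = 6
  49a + 7b + c = 162
  81a + 9b + c = 262
Solving the system yields a = 3, b = 2, c = 1.
So p(n) = 3n² + 2n + 1.
The constant term is 1.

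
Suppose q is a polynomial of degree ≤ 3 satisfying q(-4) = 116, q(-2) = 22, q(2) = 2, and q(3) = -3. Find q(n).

Using the Lagrange interpolation formula with nodes -4, -2, 2, 3:
  L_0(n) = (n + 2)(n - 2)(n - 3) / -84
  L_1(n) = (n + 4)(n - 2)(n - 3) / 40
  L_2(n) = (n + 4)(n + 2)(n - 3) / -24
  L_3(n) = (n + 4)(n + 2)(n - 2) / 35
Then q(n) = 116·L_0(n) + 22·L_1(n) + 2·L_2(n) - 3·L_3(n).
Expanding and collecting terms gives q(n) = -n³ + 3n² - n.
Check: q(-4) = 116. ✓

q(n) = -n^3 + 3n^2 - n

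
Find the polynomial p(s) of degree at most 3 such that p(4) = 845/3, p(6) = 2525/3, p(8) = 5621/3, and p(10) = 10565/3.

Write p(s) = as^3 + bs^2 + cs + d. Substituting each data point gives a linear system:
  64a + 16b + 4c + d = 845/3
  216a + 36b + 6c + d = 2525/3
  512a + 64b + 8c + d = 5621/3
  1000a + 100b + 10c + d = 10565/3
Solving the system yields a = 3, b = 5, c = 2, d = 5/3.
So p(s) = 3s³ + 5s² + 2s + 5/3.
Check: p(6) = 2525/3. ✓

p(s) = 3s^3 + 5s^2 + 2s + 5/3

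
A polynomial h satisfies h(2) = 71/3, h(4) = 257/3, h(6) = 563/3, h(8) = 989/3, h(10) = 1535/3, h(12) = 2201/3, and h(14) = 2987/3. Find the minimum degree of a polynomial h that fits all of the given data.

2

Forward differences of the values at n = 2, 4, 6, 8, 10, 12, 14:
  h  : 71/3  257/3  563/3  989/3  1535/3  2201/3  2987/3
  Δ  : 62  102  142  182  222  262
  Δ^2: 40  40  40  40  40
  Δ^3: 0  0  0  0
  Δ^4: 0  0  0
  Δ^5: 0  0
  Δ^6: 0
The second differences are constant (40) and nonzero, while all higher differences vanish, so the minimal degree is 2.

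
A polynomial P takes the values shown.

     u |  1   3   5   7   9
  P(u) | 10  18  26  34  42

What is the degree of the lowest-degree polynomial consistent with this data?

1

Forward differences of the values at u = 1, 3, 5, 7, 9:
  P  : 10  18  26  34  42
  Δ  : 8  8  8  8
  Δ^2: 0  0  0
  Δ^3: 0  0
  Δ^4: 0
The first differences are constant (8) and nonzero, while all higher differences vanish, so the minimal degree is 1.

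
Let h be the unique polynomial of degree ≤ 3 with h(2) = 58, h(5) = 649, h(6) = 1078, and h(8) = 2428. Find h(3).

163

Using the Lagrange interpolation formula with nodes 2, 5, 6, 8:
  L_0(s) = (s - 5)(s - 6)(s - 8) / -72
  L_1(s) = (s - 2)(s - 6)(s - 8) / 9
  L_2(s) = (s - 2)(s - 5)(s - 8) / -8
  L_3(s) = (s - 2)(s - 5)(s - 6) / 36
Then h(s) = 58·L_0(s) + 649·L_1(s) + 1078·L_2(s) + 2428·L_3(s).
Expanding and collecting terms gives h(s) = 4s^3 + 6s^2 - s + 4.
Evaluating at s = 3: h(3) = 163.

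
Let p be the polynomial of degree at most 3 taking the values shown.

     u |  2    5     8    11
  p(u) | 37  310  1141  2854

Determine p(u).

p(u) = 2u^3 + u^2 + 6u + 5

Using the Lagrange interpolation formula with nodes 2, 5, 8, 11:
  L_0(u) = (u - 5)(u - 8)(u - 11) / -162
  L_1(u) = (u - 2)(u - 8)(u - 11) / 54
  L_2(u) = (u - 2)(u - 5)(u - 11) / -54
  L_3(u) = (u - 2)(u - 5)(u - 8) / 162
Then p(u) = 37·L_0(u) + 310·L_1(u) + 1141·L_2(u) + 2854·L_3(u).
Expanding and collecting terms gives p(u) = 2u^3 + u^2 + 6u + 5.
Check: p(11) = 2854. ✓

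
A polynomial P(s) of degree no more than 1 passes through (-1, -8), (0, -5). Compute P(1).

Write P(s) = as + b. Substituting each data point gives a linear system:
  -a + b = -8
  b = -5
Solving the system yields a = 3, b = -5.
So P(s) = 3s - 5.
Then P(1) = -2.

-2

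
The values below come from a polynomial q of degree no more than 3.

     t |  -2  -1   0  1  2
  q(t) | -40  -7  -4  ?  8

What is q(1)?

-7

The 4 known points determine the degree-3 polynomial uniquely.
Write q(t) = at^3 + bt^2 + ct + d. Substituting each data point gives a linear system:
  -8a + 4b - 2c + d = -40
  -a + b - c + d = -7
  d = -4
  8a + 4b + 2c + d = 8
Solving the system yields a = 4, b = -3, c = -4, d = -4.
So q(t) = 4t^3 - 3t^2 - 4t - 4.
Then q(1) = -7.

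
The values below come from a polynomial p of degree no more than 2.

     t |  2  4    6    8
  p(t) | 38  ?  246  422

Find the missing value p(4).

118

The 3 known points determine the degree-2 polynomial uniquely.
Write p(t) = at^2 + bt + c. Substituting each data point gives a linear system:
  4a + 2b + c = 38
  36a + 6b + c = 246
  64a + 8b + c = 422
Solving the system yields a = 6, b = 4, c = 6.
So p(t) = 6t^2 + 4t + 6.
Then p(4) = 118.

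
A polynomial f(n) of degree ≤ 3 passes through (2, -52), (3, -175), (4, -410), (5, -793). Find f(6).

-1360

Using the Lagrange interpolation formula with nodes 2, 3, 4, 5:
  L_0(n) = (n - 3)(n - 4)(n - 5) / -6
  L_1(n) = (n - 2)(n - 4)(n - 5) / 2
  L_2(n) = (n - 2)(n - 3)(n - 5) / -2
  L_3(n) = (n - 2)(n - 3)(n - 4) / 6
Then f(n) = -52·L_0(n) - 175·L_1(n) - 410·L_2(n) - 793·L_3(n).
Expanding and collecting terms gives f(n) = -6n³ - 2n² + n + 2.
Evaluating at n = 6: f(6) = -1360.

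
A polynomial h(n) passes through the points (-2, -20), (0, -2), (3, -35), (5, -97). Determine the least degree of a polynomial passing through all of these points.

Divided differences on the nodes -2, 0, 3, 5:
  order 0: -20  -2  -35  -97
  order 1: 9  -11  -31
  order 2: -4  -4
  order 3: 0
The order-2 divided differences are all -4 (nonzero) and every higher order vanishes, so the data lies on a polynomial of degree exactly 2.

2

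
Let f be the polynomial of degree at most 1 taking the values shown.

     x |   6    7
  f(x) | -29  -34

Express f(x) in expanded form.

f(x) = -5x + 1

Write f(x) = ax + b. Substituting each data point gives a linear system:
  6a + b = -29
  7a + b = -34
Solving the system yields a = -5, b = 1.
So f(x) = -5x + 1.
Check: f(7) = -34. ✓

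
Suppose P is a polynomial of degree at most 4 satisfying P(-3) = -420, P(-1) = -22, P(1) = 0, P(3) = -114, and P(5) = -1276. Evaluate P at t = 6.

Write P(t) = at^4 + bt^3 + ct^2 + dt + e. Substituting each data point gives a linear system:
  81a - 27b + 9c - 3d + e = -420
  a - b + c - d + e = -22
  a + b + c + d + e = 0
  81a + 27b + 9c + 3d + e = -114
  625a + 125b + 25c + 5d + e = -1276
Solving the system yields a = -3, b = 5, c = -2, d = 6, e = -6.
So P(t) = -3t^4 + 5t^3 - 2t^2 + 6t - 6.
Then P(6) = -2850.

-2850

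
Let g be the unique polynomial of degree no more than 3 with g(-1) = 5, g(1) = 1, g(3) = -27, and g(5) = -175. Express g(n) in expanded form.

g(n) = -2n^3 + 3n^2

Write g(n) = an^3 + bn^2 + cn + d. Substituting each data point gives a linear system:
  -a + b - c + d = 5
  a + b + c + d = 1
  27a + 9b + 3c + d = -27
  125a + 25b + 5c + d = -175
Solving the system yields a = -2, b = 3, c = 0, d = 0.
So g(n) = -2n^3 + 3n^2.
Check: g(3) = -27. ✓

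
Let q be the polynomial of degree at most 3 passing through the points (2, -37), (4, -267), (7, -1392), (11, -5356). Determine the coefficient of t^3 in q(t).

Write q(t) = at^3 + bt^2 + ct + d. Substituting each data point gives a linear system:
  8a + 4b + 2c + d = -37
  64a + 16b + 4c + d = -267
  343a + 49b + 7c + d = -1392
  1331a + 121b + 11c + d = -5356
Solving the system yields a = -4, b = 0, c = -3, d = 1.
So q(t) = -4t^3 - 3t + 1.
The leading coefficient is -4.

-4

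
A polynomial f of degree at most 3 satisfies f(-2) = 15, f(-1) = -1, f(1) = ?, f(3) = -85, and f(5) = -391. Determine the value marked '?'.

-3

The 4 known points determine the degree-3 polynomial uniquely.
Write f(x) = ax^3 + bx^2 + cx + d. Substituting each data point gives a linear system:
  -8a + 4b - 2c + d = 15
  -a + b - c + d = -1
  27a + 9b + 3c + d = -85
  125a + 25b + 5c + d = -391
Solving the system yields a = -3, b = -1, c = 2, d = -1.
So f(x) = -3x³ - x² + 2x - 1.
Then f(1) = -3.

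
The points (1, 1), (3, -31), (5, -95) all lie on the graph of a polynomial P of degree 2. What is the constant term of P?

5

Write P(n) = an^2 + bn + c. Substituting each data point gives a linear system:
  a + b + c = 1
  9a + 3b + c = -31
  25a + 5b + c = -95
Solving the system yields a = -4, b = 0, c = 5.
So P(n) = -4n^2 + 5.
The constant term is 5.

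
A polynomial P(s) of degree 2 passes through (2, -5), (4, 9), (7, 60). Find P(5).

22

Write P(s) = as^2 + bs + c. Substituting each data point gives a linear system:
  4a + 2b + c = -5
  16a + 4b + c = 9
  49a + 7b + c = 60
Solving the system yields a = 2, b = -5, c = -3.
So P(s) = 2s^2 - 5s - 3.
Then P(5) = 22.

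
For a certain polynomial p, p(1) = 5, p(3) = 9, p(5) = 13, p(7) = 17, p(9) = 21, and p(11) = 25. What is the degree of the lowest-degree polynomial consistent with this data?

Forward differences of the values at s = 1, 3, 5, 7, 9, 11:
  p  : 5  9  13  17  21  25
  Δ  : 4  4  4  4  4
  Δ^2: 0  0  0  0
  Δ^3: 0  0  0
  Δ^4: 0  0
  Δ^5: 0
The first differences are constant (4) and nonzero, while all higher differences vanish, so the minimal degree is 1.

1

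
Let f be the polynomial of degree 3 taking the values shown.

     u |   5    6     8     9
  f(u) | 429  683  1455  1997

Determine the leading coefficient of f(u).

2

Write f(u) = au^3 + bu^2 + cu + d. Substituting each data point gives a linear system:
  125a + 25b + 5c + d = 429
  216a + 36b + 6c + d = 683
  512a + 64b + 8c + d = 1455
  729a + 81b + 9c + d = 1997
Solving the system yields a = 2, b = 6, c = 6, d = -1.
So f(u) = 2u³ + 6u² + 6u - 1.
The leading coefficient is 2.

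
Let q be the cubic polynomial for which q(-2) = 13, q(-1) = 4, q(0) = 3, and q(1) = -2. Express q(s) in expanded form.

Write q(s) = as^3 + bs^2 + cs + d. Substituting each data point gives a linear system:
  -8a + 4b - 2c + d = 13
  -a + b - c + d = 4
  d = 3
  a + b + c + d = -2
Solving the system yields a = -2, b = -2, c = -1, d = 3.
So q(s) = -2s^3 - 2s^2 - s + 3.
Check: q(0) = 3. ✓

q(s) = -2s^3 - 2s^2 - s + 3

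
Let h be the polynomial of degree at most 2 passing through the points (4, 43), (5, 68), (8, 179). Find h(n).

h(n) = 3n^2 - 2n + 3

Using the Lagrange interpolation formula with nodes 4, 5, 8:
  L_0(n) = (n - 5)(n - 8) / 4
  L_1(n) = (n - 4)(n - 8) / -3
  L_2(n) = (n - 4)(n - 5) / 12
Then h(n) = 43·L_0(n) + 68·L_1(n) + 179·L_2(n).
Expanding and collecting terms gives h(n) = 3n² - 2n + 3.
Check: h(8) = 179. ✓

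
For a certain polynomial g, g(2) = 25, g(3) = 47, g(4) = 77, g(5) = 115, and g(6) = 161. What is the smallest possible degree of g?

Forward differences of the values at n = 2, 3, 4, 5, 6:
  g  : 25  47  77  115  161
  Δ  : 22  30  38  46
  Δ^2: 8  8  8
  Δ^3: 0  0
  Δ^4: 0
The second differences are constant (8) and nonzero, while all higher differences vanish, so the minimal degree is 2.

2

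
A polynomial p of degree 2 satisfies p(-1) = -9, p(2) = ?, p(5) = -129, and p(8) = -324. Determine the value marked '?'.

-24

The 3 known points determine the degree-2 polynomial uniquely.
Write p(x) = ax^2 + bx + c. Substituting each data point gives a linear system:
  a - b + c = -9
  25a + 5b + c = -129
  64a + 8b + c = -324
Solving the system yields a = -5, b = 0, c = -4.
So p(x) = -5x^2 - 4.
Then p(2) = -24.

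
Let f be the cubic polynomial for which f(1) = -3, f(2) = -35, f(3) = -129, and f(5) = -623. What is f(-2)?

21

Write f(u) = au^3 + bu^2 + cu + d. Substituting each data point gives a linear system:
  a + b + c + d = -3
  8a + 4b + 2c + d = -35
  27a + 9b + 3c + d = -129
  125a + 25b + 5c + d = -623
Solving the system yields a = -5, b = -1, c = 6, d = -3.
So f(u) = -5u³ - u² + 6u - 3.
Then f(-2) = 21.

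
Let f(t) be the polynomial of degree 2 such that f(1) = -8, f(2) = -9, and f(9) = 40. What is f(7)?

16

Write f(t) = at^2 + bt + c. Substituting each data point gives a linear system:
  a + b + c = -8
  4a + 2b + c = -9
  81a + 9b + c = 40
Solving the system yields a = 1, b = -4, c = -5.
So f(t) = t² - 4t - 5.
Then f(7) = 16.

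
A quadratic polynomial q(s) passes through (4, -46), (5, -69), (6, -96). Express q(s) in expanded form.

Write q(s) = as^2 + bs + c. Substituting each data point gives a linear system:
  16a + 4b + c = -46
  25a + 5b + c = -69
  36a + 6b + c = -96
Solving the system yields a = -2, b = -5, c = 6.
So q(s) = -2s^2 - 5s + 6.
Check: q(5) = -69. ✓

q(s) = -2s^2 - 5s + 6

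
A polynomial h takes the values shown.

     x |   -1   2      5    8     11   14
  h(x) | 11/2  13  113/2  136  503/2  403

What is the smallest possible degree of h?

Forward differences of the values at x = -1, 2, 5, 8, 11, 14:
  h  : 11/2  13  113/2  136  503/2  403
  Δ  : 15/2  87/2  159/2  231/2  303/2
  Δ^2: 36  36  36  36
  Δ^3: 0  0  0
  Δ^4: 0  0
  Δ^5: 0
The second differences are constant (36) and nonzero, while all higher differences vanish, so the minimal degree is 2.

2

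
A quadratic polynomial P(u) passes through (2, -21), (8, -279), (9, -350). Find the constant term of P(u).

Write P(u) = au^2 + bu + c. Substituting each data point gives a linear system:
  4a + 2b + c = -21
  64a + 8b + c = -279
  81a + 9b + c = -350
Solving the system yields a = -4, b = -3, c = 1.
So P(u) = -4u^2 - 3u + 1.
The constant term is 1.

1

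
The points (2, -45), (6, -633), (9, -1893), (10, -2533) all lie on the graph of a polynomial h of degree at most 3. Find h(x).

h(x) = -2x^3 - 5x^2 - 3x - 3

Write h(x) = ax^3 + bx^2 + cx + d. Substituting each data point gives a linear system:
  8a + 4b + 2c + d = -45
  216a + 36b + 6c + d = -633
  729a + 81b + 9c + d = -1893
  1000a + 100b + 10c + d = -2533
Solving the system yields a = -2, b = -5, c = -3, d = -3.
So h(x) = -2x^3 - 5x^2 - 3x - 3.
Check: h(10) = -2533. ✓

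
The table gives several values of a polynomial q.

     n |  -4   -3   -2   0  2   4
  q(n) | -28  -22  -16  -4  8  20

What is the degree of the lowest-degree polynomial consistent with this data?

1

Divided differences on the nodes -4, -3, -2, 0, 2, 4:
  order 0: -28  -22  -16  -4  8  20
  order 1: 6  6  6  6  6
  order 2: 0  0  0  0
  order 3: 0  0  0
  order 4: 0  0
  order 5: 0
The order-1 divided differences are all 6 (nonzero) and every higher order vanishes, so the data lies on a polynomial of degree exactly 1.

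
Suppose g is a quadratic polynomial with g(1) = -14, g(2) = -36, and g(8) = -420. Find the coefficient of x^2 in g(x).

-6

Write g(x) = ax^2 + bx + c. Substituting each data point gives a linear system:
  a + b + c = -14
  4a + 2b + c = -36
  64a + 8b + c = -420
Solving the system yields a = -6, b = -4, c = -4.
So g(x) = -6x^2 - 4x - 4.
The leading coefficient is -6.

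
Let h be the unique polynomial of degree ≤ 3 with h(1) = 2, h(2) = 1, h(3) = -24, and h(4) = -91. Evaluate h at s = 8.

-1139

Forward differences of the values at s = 1, 2, 3, 4:
  h  : 2  1  -24  -91
  Δ  : -1  -25  -67
  Δ^2: -24  -42
  Δ^3: -18
The third differences are constant, confirming degree 3.
Interpolating (Newton forward form) and evaluating at s = 8 gives h(8) = -1139.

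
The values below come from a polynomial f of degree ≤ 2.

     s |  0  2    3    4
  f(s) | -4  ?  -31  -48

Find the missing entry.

-18

The 3 known points determine the degree-2 polynomial uniquely.
Write f(s) = as^2 + bs + c. Substituting each data point gives a linear system:
  c = -4
  9a + 3b + c = -31
  16a + 4b + c = -48
Solving the system yields a = -2, b = -3, c = -4.
So f(s) = -2s^2 - 3s - 4.
Then f(2) = -18.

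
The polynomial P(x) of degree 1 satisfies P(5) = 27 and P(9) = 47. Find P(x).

P(x) = 5x + 2

Write P(x) = ax + b. Substituting each data point gives a linear system:
  5a + b = 27
  9a + b = 47
Solving the system yields a = 5, b = 2.
So P(x) = 5x + 2.
Check: P(9) = 47. ✓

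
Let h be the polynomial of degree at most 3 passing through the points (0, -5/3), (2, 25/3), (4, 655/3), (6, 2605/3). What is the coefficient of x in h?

-5

Write h(x) = ax^3 + bx^2 + cx + d. Substituting each data point gives a linear system:
  d = -5/3
  8a + 4b + 2c + d = 25/3
  64a + 16b + 4c + d = 655/3
  216a + 36b + 6c + d = 2605/3
Solving the system yields a = 5, b = -5, c = -5, d = -5/3.
So h(x) = 5x^3 - 5x^2 - 5x - 5/3.
The coefficient of x is -5.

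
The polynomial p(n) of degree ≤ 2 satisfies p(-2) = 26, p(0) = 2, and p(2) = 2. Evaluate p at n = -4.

74

Using the Lagrange interpolation formula with nodes -2, 0, 2:
  L_0(n) = n(n - 2) / 8
  L_1(n) = (n + 2)(n - 2) / -4
  L_2(n) = (n + 2)n / 8
Then p(n) = 26·L_0(n) + 2·L_1(n) + 2·L_2(n).
Expanding and collecting terms gives p(n) = 3n^2 - 6n + 2.
Evaluating at n = -4: p(-4) = 74.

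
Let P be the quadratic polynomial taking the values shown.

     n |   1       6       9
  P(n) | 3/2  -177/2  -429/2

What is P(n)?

Using the Lagrange interpolation formula with nodes 1, 6, 9:
  L_0(n) = (n - 6)(n - 9) / 40
  L_1(n) = (n - 1)(n - 9) / -15
  L_2(n) = (n - 1)(n - 6) / 24
Then P(n) = 3/2·L_0(n) - 177/2·L_1(n) - 429/2·L_2(n).
Expanding and collecting terms gives P(n) = -3n^2 + 3n + 3/2.
Check: P(1) = 3/2. ✓

P(n) = -3n^2 + 3n + 3/2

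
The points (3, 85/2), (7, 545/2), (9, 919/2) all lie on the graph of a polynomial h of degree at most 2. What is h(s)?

Write h(s) = as^2 + bs + c. Substituting each data point gives a linear system:
  9a + 3b + c = 85/2
  49a + 7b + c = 545/2
  81a + 9b + c = 919/2
Solving the system yields a = 6, b = -5/2, c = -4.
So h(s) = 6s^2 - (5/2)s - 4.
Check: h(9) = 919/2. ✓

h(s) = 6s^2 - (5/2)s - 4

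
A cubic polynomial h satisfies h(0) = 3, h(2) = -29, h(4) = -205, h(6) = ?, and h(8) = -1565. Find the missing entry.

On equispaced nodes a degree-3 polynomial has vanishing fourth forward difference, so
  h(0) - 4·h(2) + 6·h(4) - 4·h(6) + h(8) = 0.
Substituting the known values and solving for h(6):
  -4·h(6) = 2676
  h(6) = -669.

-669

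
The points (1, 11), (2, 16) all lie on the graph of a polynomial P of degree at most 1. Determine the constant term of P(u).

6

Write P(u) = au + b. Substituting each data point gives a linear system:
  a + b = 11
  2a + b = 16
Solving the system yields a = 5, b = 6.
So P(u) = 5u + 6.
The constant term is 6.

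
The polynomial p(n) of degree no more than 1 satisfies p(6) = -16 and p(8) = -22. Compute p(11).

Write p(n) = an + b. Substituting each data point gives a linear system:
  6a + b = -16
  8a + b = -22
Solving the system yields a = -3, b = 2.
So p(n) = -3n + 2.
Then p(11) = -31.

-31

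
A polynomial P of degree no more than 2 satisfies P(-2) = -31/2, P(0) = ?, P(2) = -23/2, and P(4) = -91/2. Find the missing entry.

On equispaced nodes a degree-2 polynomial has vanishing third forward difference, so
  - P(-2) + 3·P(0) - 3·P(2) + P(4) = 0.
Substituting the known values and solving for P(0):
  3·P(0) = -9/2
  P(0) = -3/2.

-3/2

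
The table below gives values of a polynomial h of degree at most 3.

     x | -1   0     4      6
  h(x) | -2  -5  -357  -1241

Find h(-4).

Using the Lagrange interpolation formula with nodes -1, 0, 4, 6:
  L_0(x) = x(x - 4)(x - 6) / -35
  L_1(x) = (x + 1)(x - 4)(x - 6) / 24
  L_2(x) = (x + 1)x(x - 6) / -40
  L_3(x) = (x + 1)x(x - 4) / 84
Then h(x) = -2·L_0(x) - 5·L_1(x) - 357·L_2(x) - 1241·L_3(x).
Expanding and collecting terms gives h(x) = -6x^3 + x^2 + 4x - 5.
Evaluating at x = -4: h(-4) = 379.

379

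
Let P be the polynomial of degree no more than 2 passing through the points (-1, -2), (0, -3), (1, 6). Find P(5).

142

Forward differences of the values at x = -1, 0, 1:
  P  : -2  -3  6
  Δ  : -1  9
  Δ^2: 10
The second differences are constant, confirming degree 2.
Interpolating (Newton forward form) and evaluating at x = 5 gives P(5) = 142.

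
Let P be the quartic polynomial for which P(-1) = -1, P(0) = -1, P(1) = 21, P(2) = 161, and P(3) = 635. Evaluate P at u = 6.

Write P(u) = au^4 + bu^3 + cu^2 + du + e. Substituting each data point gives a linear system:
  a - b + c - d + e = -1
  e = -1
  a + b + c + d + e = 21
  16a + 8b + 4c + 2d + e = 161
  81a + 27b + 9c + 3d + e = 635
Solving the system yields a = 5, b = 6, c = 6, d = 5, e = -1.
So P(u) = 5u^4 + 6u^3 + 6u^2 + 5u - 1.
Then P(6) = 8021.

8021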